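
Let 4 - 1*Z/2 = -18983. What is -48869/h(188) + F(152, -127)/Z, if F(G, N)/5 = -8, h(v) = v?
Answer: -927879463/3569556 ≈ -259.94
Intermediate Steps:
Z = 37974 (Z = 8 - 2*(-18983) = 8 + 37966 = 37974)
F(G, N) = -40 (F(G, N) = 5*(-8) = -40)
-48869/h(188) + F(152, -127)/Z = -48869/188 - 40/37974 = -48869*1/188 - 40*1/37974 = -48869/188 - 20/18987 = -927879463/3569556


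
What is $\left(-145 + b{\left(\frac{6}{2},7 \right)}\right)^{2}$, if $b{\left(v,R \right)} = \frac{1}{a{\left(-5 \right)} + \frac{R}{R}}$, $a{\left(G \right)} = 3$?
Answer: $\frac{335241}{16} \approx 20953.0$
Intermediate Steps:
$b{\left(v,R \right)} = \frac{1}{4}$ ($b{\left(v,R \right)} = \frac{1}{3 + \frac{R}{R}} = \frac{1}{3 + 1} = \frac{1}{4}$)
$\left(-145 + b{\left(\frac{6}{2},7 \right)}\right)^{2} = \left(-145 + \frac{1}{4}\right)^{2} = \left(- \frac{579}{4}\right)^{2} = \frac{335241}{16}$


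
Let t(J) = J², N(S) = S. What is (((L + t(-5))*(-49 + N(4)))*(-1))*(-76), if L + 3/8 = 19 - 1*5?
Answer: -264195/2 ≈ -1.3210e+5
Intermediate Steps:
L = 109/8 (L = -3/8 + (19 - 1*5) = -3/8 + (19 - 5) = -3/8 + 14 = 109/8 ≈ 13.625)
(((L + t(-5))*(-49 + N(4)))*(-1))*(-76) = (((109/8 + (-5)²)*(-49 + 4))*(-1))*(-76) = (((109/8 + 25)*(-45))*(-1))*(-76) = (((309/8)*(-45))*(-1))*(-76) = -13905/8*(-1)*(-76) = (13905/8)*(-76) = -264195/2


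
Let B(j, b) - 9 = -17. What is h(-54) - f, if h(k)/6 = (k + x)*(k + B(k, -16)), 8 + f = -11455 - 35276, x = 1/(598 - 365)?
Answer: 15570319/233 ≈ 66825.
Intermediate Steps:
B(j, b) = -8 (B(j, b) = 9 - 17 = -8)
x = 1/233 ≈ 0.0042918
f = -46739 (f = -8 + (-11455 - 35276) = -8 - 46731 = -46739)
h(k) = 6*(-8 + k)*(1/233 + k) (h(k) = 6*((k + 1/233)*(k - 8)) = 6*((1/233 + k)*(-8 + k)) = 6*((-8 + k)*(1/233 + k)) = 6*(-8 + k)*(1/233 + k))
h(-54) - f = (-48/233 + 6*(-54)² - 11178/233*(-54)) - 1*(-46739) = (-48/233 + 6*2916 + 603612/233) + 46739 = (-48/233 + 17496 + 603612/233) + 46739 = 4680132/233 + 46739 = 15570319/233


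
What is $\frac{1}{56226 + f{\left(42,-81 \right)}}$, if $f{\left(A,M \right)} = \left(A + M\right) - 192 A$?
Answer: $\frac{1}{48123} \approx 2.078 \cdot 10^{-5}$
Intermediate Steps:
$f{\left(A,M \right)} = M - 191 A$
$\frac{1}{56226 + f{\left(42,-81 \right)}} = \frac{1}{56226 - 8103} = \frac{1}{48123}$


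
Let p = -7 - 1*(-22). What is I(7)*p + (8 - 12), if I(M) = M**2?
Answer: 731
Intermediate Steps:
p = 15 (p = -7 + 22 = 15)
I(7)*p + (8 - 12) = 7**2*15 + (8 - 12) = 49*15 - 4 = 735 - 4 = 731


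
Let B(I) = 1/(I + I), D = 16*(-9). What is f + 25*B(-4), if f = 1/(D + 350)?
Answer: -2571/824 ≈ -3.1201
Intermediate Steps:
D = -144
B(I) = 1/(2*I)
f = 1/206 (f = 1/(-144 + 350) = 1/206 ≈ 0.0048544)
f + 25*B(-4) = 1/206 + 25*((½)/(-4)) = 1/206 + 25*((½)*(-¼)) = 1/206 + 25*(-⅛) = 1/206 - 25/8 = -2571/824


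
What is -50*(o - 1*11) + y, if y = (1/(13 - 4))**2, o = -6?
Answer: 68851/81 ≈ 850.01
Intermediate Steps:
y = 1/81 (y = (1/9)**2 = 1/81 ≈ 0.012346)
-50*(o - 1*11) + y = -50*(-6 - 1*11) + 1/81 = -50*(-6 - 11) + 1/81 = -50*(-17) + 1/81 = 850 + 1/81 = 68851/81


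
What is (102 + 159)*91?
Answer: 23751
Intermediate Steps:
(102 + 159)*91 = 261*91 = 23751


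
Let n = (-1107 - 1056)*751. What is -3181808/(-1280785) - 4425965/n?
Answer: 10837279861229/2080523804205 ≈ 5.2089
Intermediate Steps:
n = -1624413 (n = -2163*751 = -1624413)
-3181808/(-1280785) - 4425965/n = -3181808/(-1280785) - 4425965/(-1624413) = -3181808*(-1/1280785) - 4425965*(-1/1624413) = 3181808/1280785 + 4425965/1624413 = 10837279861229/2080523804205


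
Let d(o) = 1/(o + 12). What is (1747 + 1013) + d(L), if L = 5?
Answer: 46921/17 ≈ 2760.1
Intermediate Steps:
d(o) = 1/(12 + o)
(1747 + 1013) + d(L) = (1747 + 1013) + 1/(12 + 5) = 2760 + 1/17 = 46921/17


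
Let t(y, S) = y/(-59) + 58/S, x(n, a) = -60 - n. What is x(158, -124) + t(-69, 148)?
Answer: -944971/4366 ≈ -216.44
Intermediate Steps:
t(y, S) = 58/S - y/59 (t(y, S) = y*(-1/59) + 58/S = -y/59 + 58/S = 58/S - y/59)
x(158, -124) + t(-69, 148) = (-60 - 1*158) + (58/148 - 1/59*(-69)) = (-60 - 158) + (58*(1/148) + 69/59) = -218 + (29/74 + 69/59) = -218 + 6817/4366 = -944971/4366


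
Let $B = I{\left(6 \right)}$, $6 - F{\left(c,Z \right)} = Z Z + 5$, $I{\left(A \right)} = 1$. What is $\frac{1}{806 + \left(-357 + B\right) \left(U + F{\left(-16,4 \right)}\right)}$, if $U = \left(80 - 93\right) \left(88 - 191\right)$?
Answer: $- \frac{1}{470538} \approx -2.1252 \cdot 10^{-6}$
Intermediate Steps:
$F{\left(c,Z \right)} = 1 - Z^{2}$ ($F{\left(c,Z \right)} = 6 - \left(Z Z + 5\right) = 6 - \left(Z^{2} + 5\right) = 6 - \left(5 + Z^{2}\right) = 1 - Z^{2}$)
$B = 1$
$U = 1339$ ($U = \left(-13\right) \left(-103\right) = 1339$)
$\frac{1}{806 + \left(-357 + B\right) \left(U + F{\left(-16,4 \right)}\right)} = \frac{1}{806 + \left(-357 + 1\right) \left(1339 + \left(1 - 4^{2}\right)\right)} = \frac{1}{806 - 356 \left(1339 + \left(1 - 16\right)\right)} = \frac{1}{806 - 356 \left(1339 - 15\right)} = \frac{1}{806 - 471344} = \frac{1}{-470538} = - \frac{1}{470538}$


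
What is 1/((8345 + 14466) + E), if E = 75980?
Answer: 1/98791 ≈ 1.0122e-5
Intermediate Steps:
1/((8345 + 14466) + E) = 1/((8345 + 14466) + 75980) = 1/(22811 + 75980) = 1/98791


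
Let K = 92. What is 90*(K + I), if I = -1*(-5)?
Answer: 8730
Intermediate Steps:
I = 5
90*(K + I) = 90*(92 + 5) = 90*97 = 8730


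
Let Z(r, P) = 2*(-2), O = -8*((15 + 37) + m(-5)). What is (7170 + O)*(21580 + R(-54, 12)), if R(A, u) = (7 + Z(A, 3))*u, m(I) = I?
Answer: 146859104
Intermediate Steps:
O = -376 (O = -8*((15 + 37) - 5) = -8*(52 - 5) = -8*47 = -376)
Z(r, P) = -4
R(A, u) = 3*u (R(A, u) = (7 - 4)*u = 3*u)
(7170 + O)*(21580 + R(-54, 12)) = (7170 - 376)*(21580 + 3*12) = 6794*(21580 + 36) = 6794*21616 = 146859104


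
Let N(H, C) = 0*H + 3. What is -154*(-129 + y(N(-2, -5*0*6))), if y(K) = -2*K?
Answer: 20790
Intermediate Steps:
N(H, C) = 3 (N(H, C) = 0 + 3 = 3)
-154*(-129 + y(N(-2, -5*0*6))) = -154*(-129 - 2*3) = -154*(-129 - 6) = -154*(-135) = 20790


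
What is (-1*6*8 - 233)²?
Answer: 78961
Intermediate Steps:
(-1*6*8 - 233)² = (-6*8 - 233)² = (-48 - 233)² = (-281)² = 78961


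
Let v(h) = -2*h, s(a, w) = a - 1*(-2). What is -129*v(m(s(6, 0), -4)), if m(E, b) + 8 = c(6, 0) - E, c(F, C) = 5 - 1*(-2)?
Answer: -2322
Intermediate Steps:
s(a, w) = 2 + a (s(a, w) = a + 2 = 2 + a)
c(F, C) = 7 (c(F, C) = 5 + 2 = 7)
m(E, b) = -1 - E (m(E, b) = -8 + (7 - E) = -1 - E)
-129*v(m(s(6, 0), -4)) = -(-258)*(-1 - (2 + 6)) = -(-258)*(-1 - 1*8) = -(-258)*(-1 - 8) = -(-258)*(-9) = -129*18 = -2322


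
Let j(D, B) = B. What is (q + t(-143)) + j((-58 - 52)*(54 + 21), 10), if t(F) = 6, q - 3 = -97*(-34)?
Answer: 3317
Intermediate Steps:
q = 3301 (q = 3 - 97*(-34) = 3 + 3298 = 3301)
(q + t(-143)) + j((-58 - 52)*(54 + 21), 10) = (3301 + 6) + 10 = 3307 + 10 = 3317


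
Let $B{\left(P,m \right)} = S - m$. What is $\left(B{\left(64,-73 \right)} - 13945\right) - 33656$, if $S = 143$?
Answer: $-47385$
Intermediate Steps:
$B{\left(P,m \right)} = 143 - m$
$\left(B{\left(64,-73 \right)} - 13945\right) - 33656 = \left(\left(143 - -73\right) - 13945\right) - 33656 = \left(\left(143 + 73\right) - 13945\right) - 33656 = \left(216 - 13945\right) - 33656 = -13729 - 33656 = -47385$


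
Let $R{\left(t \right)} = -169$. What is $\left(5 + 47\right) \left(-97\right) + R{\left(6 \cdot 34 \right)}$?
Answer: $-5213$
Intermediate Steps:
$\left(5 + 47\right) \left(-97\right) + R{\left(6 \cdot 34 \right)} = \left(5 + 47\right) \left(-97\right) - 169 = 52 \left(-97\right) - 169 = -5044 - 169 = -5213$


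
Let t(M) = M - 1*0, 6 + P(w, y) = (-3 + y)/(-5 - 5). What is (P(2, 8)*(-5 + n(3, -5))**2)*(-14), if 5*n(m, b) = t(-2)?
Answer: 66339/25 ≈ 2653.6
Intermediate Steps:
P(w, y) = -57/10 - y/10 (P(w, y) = -6 + (-3 + y)/(-5 - 5) = -6 + (-3 + y)/(-10) = -6 + (-3 + y)*(-1/10) = -6 + (3/10 - y/10) = -57/10 - y/10)
t(M) = M (t(M) = M + 0 = M)
n(m, b) = -2/5 (n(m, b) = (1/5)*(-2) = -2/5)
(P(2, 8)*(-5 + n(3, -5))**2)*(-14) = ((-57/10 - 1/10*8)*(-5 - 2/5)**2)*(-14) = ((-57/10 - 4/5)*(-27/5)**2)*(-14) = -13/2*729/25*(-14) = -9477/50*(-14) = 66339/25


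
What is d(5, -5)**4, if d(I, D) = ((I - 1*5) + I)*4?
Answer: 160000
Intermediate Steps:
d(I, D) = -20 + 8*I (d(I, D) = ((I - 5) + I)*4 = ((-5 + I) + I)*4 = (-5 + 2*I)*4 = -20 + 8*I)
d(5, -5)**4 = (-20 + 8*5)**4 = (-20 + 40)**4 = 20**4 = 160000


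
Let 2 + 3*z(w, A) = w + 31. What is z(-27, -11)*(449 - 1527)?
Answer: -2156/3 ≈ -718.67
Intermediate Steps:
z(w, A) = 29/3 + w/3 (z(w, A) = -⅔ + (w + 31)/3 = -⅔ + (31 + w)/3 = -⅔ + (31/3 + w/3) = 29/3 + w/3)
z(-27, -11)*(449 - 1527) = (29/3 + (⅓)*(-27))*(449 - 1527) = (29/3 - 9)*(-1078) = (⅔)*(-1078) = -2156/3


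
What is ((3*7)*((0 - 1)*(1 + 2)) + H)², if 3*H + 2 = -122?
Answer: 97969/9 ≈ 10885.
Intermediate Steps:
H = -124/3 (H = -⅔ + (⅓)*(-122) = -⅔ - 122/3 = -124/3 ≈ -41.333)
((3*7)*((0 - 1)*(1 + 2)) + H)² = ((3*7)*((0 - 1)*(1 + 2)) - 124/3)² = (21*(-1*3) - 124/3)² = (21*(-3) - 124/3)² = (-63 - 124/3)² = (-313/3)² = 97969/9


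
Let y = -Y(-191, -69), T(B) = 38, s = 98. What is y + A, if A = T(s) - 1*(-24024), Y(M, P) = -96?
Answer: 24158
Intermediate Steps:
y = 96 (y = -1*(-96) = 96)
A = 24062 (A = 38 - 1*(-24024) = 38 + 24024 = 24062)
y + A = 96 + 24062 = 24158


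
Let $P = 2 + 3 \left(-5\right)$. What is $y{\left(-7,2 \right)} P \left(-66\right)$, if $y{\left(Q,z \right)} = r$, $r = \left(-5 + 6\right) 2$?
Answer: $1716$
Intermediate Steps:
$P = -13$ ($P = 2 - 15 = -13$)
$r = 2$ ($r = 1 \cdot 2 = 2$)
$y{\left(Q,z \right)} = 2$
$y{\left(-7,2 \right)} P \left(-66\right) = 2 \left(-13\right) \left(-66\right) = \left(-26\right) \left(-66\right) = 1716$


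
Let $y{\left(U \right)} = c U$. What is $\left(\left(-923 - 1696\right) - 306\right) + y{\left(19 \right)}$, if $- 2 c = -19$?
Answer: $- \frac{5489}{2} \approx -2744.5$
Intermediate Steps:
$c = \frac{19}{2}$ ($c = \left(- \frac{1}{2}\right) \left(-19\right) = \frac{19}{2} \approx 9.5$)
$y{\left(U \right)} = \frac{19 U}{2}$
$\left(\left(-923 - 1696\right) - 306\right) + y{\left(19 \right)} = \left(\left(-923 - 1696\right) - 306\right) + \frac{19}{2} \cdot 19 = \left(-2619 - 306\right) + \frac{361}{2} = -2925 + \frac{361}{2} = - \frac{5489}{2}$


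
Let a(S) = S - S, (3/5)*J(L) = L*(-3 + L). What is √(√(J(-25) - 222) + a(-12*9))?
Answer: 3^(¾)*2834^(¼)/3 ≈ 5.5440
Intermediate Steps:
J(L) = 5*L*(-3 + L)/3 (J(L) = 5*(L*(-3 + L))/3 = 5*L*(-3 + L)/3)
a(S) = 0
√(√(J(-25) - 222) + a(-12*9)) = √(√((5/3)*(-25)*(-3 - 25) - 222) + 0) = √(√((5/3)*(-25)*(-28) - 222) + 0) = √(√(3500/3 - 222) + 0) = √(√(2834/3) + 0) = √(√8502/3 + 0) = √(√8502/3) = 3^(¾)*2834^(¼)/3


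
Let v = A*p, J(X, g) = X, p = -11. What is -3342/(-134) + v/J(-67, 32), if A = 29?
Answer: 1990/67 ≈ 29.701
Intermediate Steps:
v = -319 (v = 29*(-11) = -319)
-3342/(-134) + v/J(-67, 32) = -3342/(-134) - 319/(-67) = -3342*(-1/134) - 319*(-1/67) = 1671/67 + 319/67 = 1990/67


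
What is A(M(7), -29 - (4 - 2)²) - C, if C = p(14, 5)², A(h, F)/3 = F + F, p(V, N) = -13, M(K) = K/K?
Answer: -367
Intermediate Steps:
M(K) = 1
A(h, F) = 6*F (A(h, F) = 3*(F + F) = 3*(2*F) = 6*F)
C = 169 (C = (-13)² = 169)
A(M(7), -29 - (4 - 2)²) - C = 6*(-29 - (4 - 2)²) - 1*169 = 6*(-29 - 1*2²) - 169 = 6*(-29 - 1*4) - 169 = 6*(-29 - 4) - 169 = 6*(-33) - 169 = -198 - 169 = -367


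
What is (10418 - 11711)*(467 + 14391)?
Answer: -19211394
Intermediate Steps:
(10418 - 11711)*(467 + 14391) = -1293*14858 = -19211394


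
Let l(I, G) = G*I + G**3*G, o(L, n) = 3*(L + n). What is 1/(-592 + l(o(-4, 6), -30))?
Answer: 1/809228 ≈ 1.2357e-6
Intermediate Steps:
o(L, n) = 3*L + 3*n
l(I, G) = G**4 + G*I (l(I, G) = G*I + G**4 = G**4 + G*I)
1/(-592 + l(o(-4, 6), -30)) = 1/(-592 - 30*((3*(-4) + 3*6) + (-30)**3)) = 1/(-592 - 30*((-12 + 18) - 27000)) = 1/(-592 - 30*(6 - 27000)) = 1/(-592 - 30*(-26994)) = 1/(-592 + 809820) = 1/809228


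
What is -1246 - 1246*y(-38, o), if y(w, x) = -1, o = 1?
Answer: 0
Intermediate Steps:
-1246 - 1246*y(-38, o) = -1246 - 1246*(-1) = -1246 + 1246 = 0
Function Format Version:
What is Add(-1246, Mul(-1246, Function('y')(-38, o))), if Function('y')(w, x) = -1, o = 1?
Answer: 0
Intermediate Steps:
Add(-1246, Mul(-1246, Function('y')(-38, o))) = Add(-1246, Mul(-1246, -1)) = Add(-1246, 1246) = 0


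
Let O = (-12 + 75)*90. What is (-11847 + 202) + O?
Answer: -5975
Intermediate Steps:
O = 5670 (O = 63*90 = 5670)
(-11847 + 202) + O = (-11847 + 202) + 5670 = -11645 + 5670 = -5975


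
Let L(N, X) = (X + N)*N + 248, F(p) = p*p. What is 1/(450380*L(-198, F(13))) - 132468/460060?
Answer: -17868450860077/62056945928600 ≈ -0.28794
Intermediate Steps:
F(p) = p**2
L(N, X) = 248 + N*(N + X) (L(N, X) = (N + X)*N + 248 = N*(N + X) + 248 = 248 + N*(N + X))
1/(450380*L(-198, F(13))) - 132468/460060 = 1/(450380*(248 + (-198)**2 - 198*13**2)) - 132468/460060 = 1/(450380*(248 + 39204 - 198*169)) - 132468*1/460060 = 1/(450380*(248 + 39204 - 33462)) - 33117/115015 = (1/450380)/5990 - 33117/115015 = (1/450380)*(1/5990) - 33117/115015 = 1/2697776200 - 33117/115015 = -17868450860077/62056945928600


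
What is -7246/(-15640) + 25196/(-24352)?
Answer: -6800339/11902040 ≈ -0.57136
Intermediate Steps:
-7246/(-15640) + 25196/(-24352) = -7246*(-1/15640) + 25196*(-1/24352) = 3623/7820 - 6299/6088 = -6800339/11902040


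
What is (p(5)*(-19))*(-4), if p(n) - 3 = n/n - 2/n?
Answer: 1368/5 ≈ 273.60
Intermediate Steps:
p(n) = 4 - 2/n (p(n) = 3 + (n/n - 2/n) = 3 + (1 - 2/n) = 4 - 2/n)
(p(5)*(-19))*(-4) = ((4 - 2/5)*(-19))*(-4) = ((4 - 2*⅕)*(-19))*(-4) = ((4 - ⅖)*(-19))*(-4) = ((18/5)*(-19))*(-4) = -342/5*(-4) = 1368/5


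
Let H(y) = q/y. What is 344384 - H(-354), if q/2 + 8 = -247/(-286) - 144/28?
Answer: 9387217181/27258 ≈ 3.4438e+5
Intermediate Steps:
q = -1891/77 (q = -16 + 2*(-247/(-286) - 144/28) = -16 + 2*(-247*(-1/286) - 144*1/28) = -16 + 2*(19/22 - 36/7) = -16 + 2*(-659/154) = -16 - 659/77 = -1891/77 ≈ -24.558)
H(y) = -1891/(77*y)
344384 - H(-354) = 344384 - (-1891)/(77*(-354)) = 344384 - (-1891)*(-1)/(77*354) = 344384 - 1*1891/27258 = 344384 - 1891/27258 = 9387217181/27258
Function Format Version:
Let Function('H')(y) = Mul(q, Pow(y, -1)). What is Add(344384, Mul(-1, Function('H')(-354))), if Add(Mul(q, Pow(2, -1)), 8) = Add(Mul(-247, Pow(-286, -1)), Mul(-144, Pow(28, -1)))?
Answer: Rational(9387217181, 27258) ≈ 3.4438e+5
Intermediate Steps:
q = Rational(-1891, 77) (q = Add(-16, Mul(2, Add(Mul(-247, Pow(-286, -1)), Mul(-144, Pow(28, -1))))) = Add(-16, Mul(2, Add(Mul(-247, Rational(-1, 286)), Mul(-144, Rational(1, 28))))) = Add(-16, Mul(2, Add(Rational(19, 22), Rational(-36, 7)))) = Add(-16, Mul(2, Rational(-659, 154))) = Add(-16, Rational(-659, 77)) = Rational(-1891, 77) ≈ -24.558)
Function('H')(y) = Mul(Rational(-1891, 77), Pow(y, -1))
Add(344384, Mul(-1, Function('H')(-354))) = Add(344384, Mul(-1, Mul(Rational(-1891, 77), Pow(-354, -1)))) = Add(344384, Mul(-1, Mul(Rational(-1891, 77), Rational(-1, 354)))) = Add(344384, Mul(-1, Rational(1891, 27258))) = Add(344384, Rational(-1891, 27258)) = Rational(9387217181, 27258)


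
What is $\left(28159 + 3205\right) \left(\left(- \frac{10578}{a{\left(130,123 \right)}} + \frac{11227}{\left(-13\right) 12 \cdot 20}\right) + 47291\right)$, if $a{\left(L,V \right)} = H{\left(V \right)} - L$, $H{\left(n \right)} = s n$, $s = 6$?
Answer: $\frac{5492945532973}{3705} \approx 1.4826 \cdot 10^{9}$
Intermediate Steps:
$H{\left(n \right)} = 6 n$
$a{\left(L,V \right)} = - L + 6 V$ ($a{\left(L,V \right)} = 6 V - L = - L + 6 V$)
$\left(28159 + 3205\right) \left(\left(- \frac{10578}{a{\left(130,123 \right)}} + \frac{11227}{\left(-13\right) 12 \cdot 20}\right) + 47291\right) = \left(28159 + 3205\right) \left(\left(- \frac{10578}{\left(-1\right) 130 + 6 \cdot 123} + \frac{11227}{\left(-13\right) 12 \cdot 20}\right) + 47291\right) = 31364 \left(\left(- \frac{10578}{-130 + 738} + \frac{11227}{\left(-156\right) 20}\right) + 47291\right) = 31364 \left(\left(- \frac{10578}{608} + \frac{11227}{-3120}\right) + 47291\right) = 31364 \left(\left(\left(-10578\right) \frac{1}{608} + 11227 \left(- \frac{1}{3120}\right)\right) + 47291\right) = 31364 \left(\left(- \frac{5289}{304} - \frac{11227}{3120}\right) + 47291\right) = 31364 \left(- \frac{311167}{14820} + 47291\right) = 31364 \cdot \frac{700541453}{14820} = \frac{5492945532973}{3705}$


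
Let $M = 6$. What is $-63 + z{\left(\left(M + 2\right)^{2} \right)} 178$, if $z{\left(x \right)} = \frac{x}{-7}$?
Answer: $- \frac{11833}{7} \approx -1690.4$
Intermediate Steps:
$z{\left(x \right)} = - \frac{x}{7}$ ($z{\left(x \right)} = x \left(- \frac{1}{7}\right) = - \frac{x}{7}$)
$-63 + z{\left(\left(M + 2\right)^{2} \right)} 178 = -63 + - \frac{\left(6 + 2\right)^{2}}{7} \cdot 178 = -63 + - \frac{8^{2}}{7} \cdot 178 = -63 + \left(- \frac{1}{7}\right) 64 \cdot 178 = -63 - \frac{11392}{7} = - \frac{11833}{7}$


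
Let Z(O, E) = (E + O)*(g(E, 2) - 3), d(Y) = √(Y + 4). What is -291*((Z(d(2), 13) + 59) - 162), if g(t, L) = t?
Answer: -7857 - 2910*√6 ≈ -14985.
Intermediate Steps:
d(Y) = √(4 + Y)
Z(O, E) = (-3 + E)*(E + O) (Z(O, E) = (E + O)*(E - 3) = (E + O)*(-3 + E) = (-3 + E)*(E + O))
-291*((Z(d(2), 13) + 59) - 162) = -291*(((13² - 3*13 - 3*√(4 + 2) + 13*√(4 + 2)) + 59) - 162) = -291*(((169 - 39 - 3*√6 + 13*√6) + 59) - 162) = -291*(((130 + 10*√6) + 59) - 162) = -291*((189 + 10*√6) - 162) = -291*(27 + 10*√6) = -7857 - 2910*√6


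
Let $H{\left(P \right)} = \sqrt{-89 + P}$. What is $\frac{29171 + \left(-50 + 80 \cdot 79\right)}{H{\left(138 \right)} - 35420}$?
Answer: $- \frac{5063}{5059} \approx -1.0008$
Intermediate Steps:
$\frac{29171 + \left(-50 + 80 \cdot 79\right)}{H{\left(138 \right)} - 35420} = \frac{29171 + \left(-50 + 80 \cdot 79\right)}{\sqrt{-89 + 138} - 35420} = \frac{29171 + \left(-50 + 6320\right)}{\sqrt{49} - 35420} = \frac{29171 + 6270}{7 - 35420} = \frac{35441}{-35413} = 35441 \left(- \frac{1}{35413}\right) = - \frac{5063}{5059}$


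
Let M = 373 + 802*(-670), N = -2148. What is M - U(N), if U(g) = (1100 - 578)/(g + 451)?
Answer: -911232477/1697 ≈ -5.3697e+5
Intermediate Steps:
M = -536967 (M = 373 - 537340 = -536967)
U(g) = 522/(451 + g)
M - U(N) = -536967 - 522/(451 - 2148) = -536967 - 522/(-1697) = -536967 - 522*(-1)/1697 = -536967 - 1*(-522/1697) = -536967 + 522/1697 = -911232477/1697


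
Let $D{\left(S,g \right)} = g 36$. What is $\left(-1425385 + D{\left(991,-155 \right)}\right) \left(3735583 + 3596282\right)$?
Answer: $-10491642199725$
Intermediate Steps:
$D{\left(S,g \right)} = 36 g$
$\left(-1425385 + D{\left(991,-155 \right)}\right) \left(3735583 + 3596282\right) = \left(-1425385 + 36 \left(-155\right)\right) \left(3735583 + 3596282\right) = \left(-1425385 - 5580\right) 7331865 = \left(-1430965\right) 7331865 = -10491642199725$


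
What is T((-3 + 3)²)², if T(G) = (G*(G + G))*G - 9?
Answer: 81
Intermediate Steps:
T(G) = -9 + 2*G³ (T(G) = (G*(2*G))*G - 9 = (2*G²)*G - 9 = 2*G³ - 9 = -9 + 2*G³)
T((-3 + 3)²)² = (-9 + 2*((-3 + 3)²)³)² = (-9 + 2*(0²)³)² = (-9 + 2*0³)² = (-9 + 2*0)² = (-9 + 0)² = (-9)² = 81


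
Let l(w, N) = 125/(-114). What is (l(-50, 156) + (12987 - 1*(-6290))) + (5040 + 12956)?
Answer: 4248997/114 ≈ 37272.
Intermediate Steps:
l(w, N) = -125/114 (l(w, N) = 125*(-1/114) = -125/114)
(l(-50, 156) + (12987 - 1*(-6290))) + (5040 + 12956) = (-125/114 + (12987 - 1*(-6290))) + (5040 + 12956) = (-125/114 + (12987 + 6290)) + 17996 = (-125/114 + 19277) + 17996 = 2197453/114 + 17996 = 4248997/114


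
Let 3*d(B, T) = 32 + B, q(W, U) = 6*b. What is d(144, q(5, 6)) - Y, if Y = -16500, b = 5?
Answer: 49676/3 ≈ 16559.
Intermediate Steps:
q(W, U) = 30 (q(W, U) = 6*5 = 30)
d(B, T) = 32/3 + B/3 (d(B, T) = (32 + B)/3 = 32/3 + B/3)
d(144, q(5, 6)) - Y = (32/3 + (1/3)*144) - 1*(-16500) = (32/3 + 48) + 16500 = 176/3 + 16500 = 49676/3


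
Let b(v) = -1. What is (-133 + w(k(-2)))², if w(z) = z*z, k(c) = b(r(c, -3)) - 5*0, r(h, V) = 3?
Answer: 17424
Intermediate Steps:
k(c) = -1 (k(c) = -1 - 5*0 = -1 + 0 = -1)
w(z) = z²
(-133 + w(k(-2)))² = (-133 + (-1)²)² = (-133 + 1)² = (-132)² = 17424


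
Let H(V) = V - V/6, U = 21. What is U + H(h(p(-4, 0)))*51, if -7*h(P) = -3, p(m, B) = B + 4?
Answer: 549/14 ≈ 39.214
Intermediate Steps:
p(m, B) = 4 + B
h(P) = 3/7 (h(P) = -⅐*(-3) = 3/7)
H(V) = 5*V/6 (H(V) = V - V/6 = 5*V/6)
U + H(h(p(-4, 0)))*51 = 21 + ((⅚)*(3/7))*51 = 21 + (5/14)*51 = 21 + 255/14 = 549/14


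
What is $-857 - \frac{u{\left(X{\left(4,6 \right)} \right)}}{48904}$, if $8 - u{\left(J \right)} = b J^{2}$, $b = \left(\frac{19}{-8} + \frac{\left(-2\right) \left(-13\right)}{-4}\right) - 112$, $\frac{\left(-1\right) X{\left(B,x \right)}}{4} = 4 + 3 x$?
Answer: $- \frac{5355849}{6113} \approx -876.14$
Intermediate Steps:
$X{\left(B,x \right)} = -16 - 12 x$ ($X{\left(B,x \right)} = - 4 \left(4 + 3 x\right) = -16 - 12 x$)
$b = - \frac{967}{8}$ ($b = \left(19 \left(- \frac{1}{8}\right) + 26 \left(- \frac{1}{4}\right)\right) - 112 = \left(- \frac{19}{8} - \frac{13}{2}\right) - 112 = - \frac{71}{8} - 112 = - \frac{967}{8} \approx -120.88$)
$u{\left(J \right)} = 8 + \frac{967 J^{2}}{8}$ ($u{\left(J \right)} = 8 - - \frac{967 J^{2}}{8} = 8 + \frac{967 J^{2}}{8}$)
$-857 - \frac{u{\left(X{\left(4,6 \right)} \right)}}{48904} = -857 - \frac{8 + \frac{967 \left(-16 - 72\right)^{2}}{8}}{48904} = -857 - \left(8 + \frac{967 \left(-16 - 72\right)^{2}}{8}\right) \frac{1}{48904} = -857 - \left(8 + \frac{967 \left(-88\right)^{2}}{8}\right) \frac{1}{48904} = -857 - \left(8 + \frac{967}{8} \cdot 7744\right) \frac{1}{48904} = -857 - \left(8 + 936056\right) \frac{1}{48904} = -857 - 936064 \cdot \frac{1}{48904} = -857 - \frac{117008}{6113} = - \frac{5355849}{6113}$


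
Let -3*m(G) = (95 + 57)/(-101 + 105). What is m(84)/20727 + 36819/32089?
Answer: 2288222857/1995326109 ≈ 1.1468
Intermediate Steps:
m(G) = -38/3 (m(G) = -(95 + 57)/(3*(-101 + 105)) = -152/(3*4) = -1/3*38 = -38/3)
m(84)/20727 + 36819/32089 = -38/3/20727 + 36819/32089 = -38/3*1/20727 + 36819*(1/32089) = -38/62181 + 36819/32089 = 2288222857/1995326109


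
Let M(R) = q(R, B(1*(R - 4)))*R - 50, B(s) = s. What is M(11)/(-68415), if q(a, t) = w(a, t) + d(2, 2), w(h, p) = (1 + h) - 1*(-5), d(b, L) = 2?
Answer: -53/22805 ≈ -0.0023241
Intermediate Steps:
w(h, p) = 6 + h (w(h, p) = (1 + h) + 5 = 6 + h)
q(a, t) = 8 + a (q(a, t) = (6 + a) + 2 = 8 + a)
M(R) = -50 + R*(8 + R) (M(R) = (8 + R)*R - 50 = R*(8 + R) - 50 = -50 + R*(8 + R))
M(11)/(-68415) = (-50 + 11*(8 + 11))/(-68415) = (-50 + 11*19)*(-1/68415) = (-50 + 209)*(-1/68415) = 159*(-1/68415) = -53/22805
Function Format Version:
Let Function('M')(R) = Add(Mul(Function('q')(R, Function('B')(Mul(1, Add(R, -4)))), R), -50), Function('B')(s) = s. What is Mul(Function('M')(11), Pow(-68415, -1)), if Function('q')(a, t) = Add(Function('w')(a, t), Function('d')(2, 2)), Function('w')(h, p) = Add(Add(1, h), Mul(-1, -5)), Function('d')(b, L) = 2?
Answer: Rational(-53, 22805) ≈ -0.0023241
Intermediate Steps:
Function('w')(h, p) = Add(6, h) (Function('w')(h, p) = Add(Add(1, h), 5) = Add(6, h))
Function('q')(a, t) = Add(8, a) (Function('q')(a, t) = Add(Add(6, a), 2) = Add(8, a))
Function('M')(R) = Add(-50, Mul(R, Add(8, R))) (Function('M')(R) = Add(Mul(Add(8, R), R), -50) = Add(Mul(R, Add(8, R)), -50) = Add(-50, Mul(R, Add(8, R))))
Mul(Function('M')(11), Pow(-68415, -1)) = Mul(Add(-50, Mul(11, Add(8, 11))), Pow(-68415, -1)) = Mul(Add(-50, Mul(11, 19)), Rational(-1, 68415)) = Mul(Add(-50, 209), Rational(-1, 68415)) = Mul(159, Rational(-1, 68415)) = Rational(-53, 22805)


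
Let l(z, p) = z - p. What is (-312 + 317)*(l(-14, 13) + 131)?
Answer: 520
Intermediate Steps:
(-312 + 317)*(l(-14, 13) + 131) = (-312 + 317)*((-14 - 1*13) + 131) = 5*((-14 - 13) + 131) = 5*(-27 + 131) = 5*104 = 520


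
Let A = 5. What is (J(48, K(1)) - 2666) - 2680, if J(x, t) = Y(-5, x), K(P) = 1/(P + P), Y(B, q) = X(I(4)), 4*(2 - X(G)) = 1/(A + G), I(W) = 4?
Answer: -192385/36 ≈ -5344.0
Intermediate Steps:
X(G) = 2 - 1/(4*(5 + G))
Y(B, q) = 71/36 (Y(B, q) = (39 + 8*4)/(4*(5 + 4)) = (1/4)*(39 + 32)/9 = (1/4)*(1/9)*71 = 71/36)
K(P) = 1/(2*P)
J(x, t) = 71/36
(J(48, K(1)) - 2666) - 2680 = (71/36 - 2666) - 2680 = -95905/36 - 2680 = -192385/36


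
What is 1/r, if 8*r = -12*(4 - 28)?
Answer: 1/36 ≈ 0.027778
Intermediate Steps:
r = 36 (r = (-12*(4 - 28))/8 = (-12*(-24))/8 = (⅛)*288 = 36)
1/r = 1/36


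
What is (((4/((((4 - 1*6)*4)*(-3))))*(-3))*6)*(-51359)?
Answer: 154077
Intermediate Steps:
(((4/((((4 - 1*6)*4)*(-3))))*(-3))*6)*(-51359) = (((4/((((4 - 6)*4)*(-3))))*(-3))*6)*(-51359) = (((4/((-2*4*(-3))))*(-3))*6)*(-51359) = (((4/((-8*(-3))))*(-3))*6)*(-51359) = (((4/24)*(-3))*6)*(-51359) = (((4*(1/24))*(-3))*6)*(-51359) = (((⅙)*(-3))*6)*(-51359) = -½*6*(-51359) = -3*(-51359) = 154077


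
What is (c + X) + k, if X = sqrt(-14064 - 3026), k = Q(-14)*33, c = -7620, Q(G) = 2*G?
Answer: -8544 + I*sqrt(17090) ≈ -8544.0 + 130.73*I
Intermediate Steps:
k = -924 (k = (2*(-14))*33 = -28*33 = -924)
X = I*sqrt(17090) (X = sqrt(-17090) = I*sqrt(17090) ≈ 130.73*I)
(c + X) + k = (-7620 + I*sqrt(17090)) - 924 = -8544 + I*sqrt(17090)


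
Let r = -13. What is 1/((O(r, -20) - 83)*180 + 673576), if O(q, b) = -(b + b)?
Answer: 1/665836 ≈ 1.5019e-6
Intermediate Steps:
O(q, b) = -2*b
1/((O(r, -20) - 83)*180 + 673576) = 1/((-2*(-20) - 83)*180 + 673576) = 1/((40 - 83)*180 + 673576) = 1/(-43*180 + 673576) = 1/(-7740 + 673576) = 1/665836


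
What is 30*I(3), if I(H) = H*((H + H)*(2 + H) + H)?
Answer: 2970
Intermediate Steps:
I(H) = H*(H + 2*H*(2 + H)) (I(H) = H*((2*H)*(2 + H) + H) = H*(2*H*(2 + H) + H) = H*(H + 2*H*(2 + H)))
30*I(3) = 30*(3**2*(5 + 2*3)) = 30*(9*(5 + 6)) = 30*(9*11) = 30*99 = 2970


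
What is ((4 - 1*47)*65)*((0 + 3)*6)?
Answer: -50310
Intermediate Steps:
((4 - 1*47)*65)*((0 + 3)*6) = ((4 - 47)*65)*(3*6) = -43*65*18 = -2795*18 = -50310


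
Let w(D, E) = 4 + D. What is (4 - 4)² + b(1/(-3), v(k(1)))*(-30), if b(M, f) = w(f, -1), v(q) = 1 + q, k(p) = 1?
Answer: -180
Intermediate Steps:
b(M, f) = 4 + f
(4 - 4)² + b(1/(-3), v(k(1)))*(-30) = (4 - 4)² + (4 + (1 + 1))*(-30) = 0² + (4 + 2)*(-30) = 0 + 6*(-30) = 0 - 180 = -180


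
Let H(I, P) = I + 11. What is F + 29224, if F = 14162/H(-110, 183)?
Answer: 2879014/99 ≈ 29081.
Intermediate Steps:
H(I, P) = 11 + I
F = -14162/99 (F = 14162/(11 - 110) = 14162/(-99) = 14162*(-1/99) = -14162/99 ≈ -143.05)
F + 29224 = -14162/99 + 29224 = 2879014/99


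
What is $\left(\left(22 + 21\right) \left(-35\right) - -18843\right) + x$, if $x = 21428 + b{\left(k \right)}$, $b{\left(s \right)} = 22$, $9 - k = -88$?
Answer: $38788$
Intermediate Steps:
$k = 97$ ($k = 9 - -88 = 9 + 88 = 97$)
$x = 21450$ ($x = 21428 + 22 = 21450$)
$\left(\left(22 + 21\right) \left(-35\right) - -18843\right) + x = \left(\left(22 + 21\right) \left(-35\right) - -18843\right) + 21450 = \left(43 \left(-35\right) + 18843\right) + 21450 = \left(-1505 + 18843\right) + 21450 = 17338 + 21450 = 38788$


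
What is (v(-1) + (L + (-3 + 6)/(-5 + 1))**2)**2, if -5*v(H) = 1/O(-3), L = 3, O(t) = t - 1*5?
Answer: 165649/6400 ≈ 25.883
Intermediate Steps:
O(t) = -5 + t (O(t) = t - 5 = -5 + t)
v(H) = 1/40 (v(H) = -1/(5*(-5 - 3)) = -1/5/(-8) = -1/5*(-1/8) = 1/40)
(v(-1) + (L + (-3 + 6)/(-5 + 1))**2)**2 = (1/40 + (3 + (-3 + 6)/(-5 + 1))**2)**2 = (1/40 + (3 + 3/(-4))**2)**2 = (1/40 + (3 + 3*(-1/4))**2)**2 = (1/40 + (3 - 3/4)**2)**2 = (1/40 + (9/4)**2)**2 = (1/40 + 81/16)**2 = (407/80)**2 = 165649/6400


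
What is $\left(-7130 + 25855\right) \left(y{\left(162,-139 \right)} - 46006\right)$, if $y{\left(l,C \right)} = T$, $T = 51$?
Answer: $-860507375$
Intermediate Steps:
$y{\left(l,C \right)} = 51$
$\left(-7130 + 25855\right) \left(y{\left(162,-139 \right)} - 46006\right) = \left(-7130 + 25855\right) \left(51 - 46006\right) = 18725 \left(-45955\right) = -860507375$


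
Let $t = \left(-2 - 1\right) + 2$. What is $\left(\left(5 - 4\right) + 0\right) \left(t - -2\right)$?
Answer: $1$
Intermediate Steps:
$t = -1$ ($t = -3 + 2 = -1$)
$\left(\left(5 - 4\right) + 0\right) \left(t - -2\right) = \left(\left(5 - 4\right) + 0\right) \left(-1 - -2\right) = \left(1 + 0\right) \left(-1 + \left(-4 + 6\right)\right) = 1 \left(-1 + 2\right) = 1 \cdot 1 = 1$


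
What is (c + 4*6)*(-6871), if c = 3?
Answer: -185517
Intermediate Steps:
(c + 4*6)*(-6871) = (3 + 4*6)*(-6871) = (3 + 24)*(-6871) = 27*(-6871) = -185517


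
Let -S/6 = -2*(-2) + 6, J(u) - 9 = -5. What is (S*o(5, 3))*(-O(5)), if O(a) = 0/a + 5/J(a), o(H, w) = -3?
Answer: -225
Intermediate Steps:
J(u) = 4 (J(u) = 9 - 5 = 4)
O(a) = 5/4 (O(a) = 0/a + 5/4 = 0 + 5*(¼) = 0 + 5/4 = 5/4)
S = -60 (S = -6*(-2*(-2) + 6) = -6*(4 + 6) = -6*10 = -60)
(S*o(5, 3))*(-O(5)) = (-60*(-3))*(-1*5/4) = 180*(-5/4) = -225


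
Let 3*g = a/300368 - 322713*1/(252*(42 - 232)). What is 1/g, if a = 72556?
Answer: 99872360/232422777 ≈ 0.42970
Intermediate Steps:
g = 232422777/99872360 (g = (72556/300368 - 322713*1/(252*(42 - 232)))/3 = (72556*(1/300368) - 322713/(252*(-190)))/3 = (18139/75092 - 322713/(-47880))/3 = (18139/75092 - 322713*(-1/47880))/3 = (18139/75092 + 35857/5320)/3 = (⅓)*(697268331/99872360) = 232422777/99872360 ≈ 2.3272)
1/g = 1/(232422777/99872360) = 99872360/232422777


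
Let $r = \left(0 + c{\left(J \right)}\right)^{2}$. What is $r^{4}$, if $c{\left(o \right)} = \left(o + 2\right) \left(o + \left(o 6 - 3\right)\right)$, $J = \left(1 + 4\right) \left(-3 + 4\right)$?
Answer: $6338465731314712576$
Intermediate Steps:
$J = 5$ ($J = 5 \cdot 1 = 5$)
$c{\left(o \right)} = \left(-3 + 7 o\right) \left(2 + o\right)$ ($c{\left(o \right)} = \left(2 + o\right) \left(o + \left(6 o - 3\right)\right) = \left(2 + o\right) \left(o + \left(-3 + 6 o\right)\right) = \left(2 + o\right) \left(-3 + 7 o\right) = \left(-3 + 7 o\right) \left(2 + o\right)$)
$r = 50176$ ($r = \left(0 + \left(-6 + 7 \cdot 5^{2} + 11 \cdot 5\right)\right)^{2} = \left(0 + \left(-6 + 7 \cdot 25 + 55\right)\right)^{2} = \left(0 + \left(-6 + 175 + 55\right)\right)^{2} = \left(0 + 224\right)^{2} = 224^{2} = 50176$)
$r^{4} = 50176^{4} = 6338465731314712576$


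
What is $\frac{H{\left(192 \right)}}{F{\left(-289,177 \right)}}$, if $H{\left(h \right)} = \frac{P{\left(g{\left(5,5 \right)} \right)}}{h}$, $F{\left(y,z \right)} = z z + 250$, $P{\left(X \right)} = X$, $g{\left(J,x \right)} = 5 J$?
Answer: $\frac{25}{6063168} \approx 4.1233 \cdot 10^{-6}$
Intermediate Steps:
$F{\left(y,z \right)} = 250 + z^{2}$ ($F{\left(y,z \right)} = z^{2} + 250 = 250 + z^{2}$)
$H{\left(h \right)} = \frac{25}{h}$ ($H{\left(h \right)} = \frac{5 \cdot 5}{h} = \frac{25}{h}$)
$\frac{H{\left(192 \right)}}{F{\left(-289,177 \right)}} = \frac{25 \cdot \frac{1}{192}}{250 + 177^{2}} = \frac{25 \cdot \frac{1}{192}}{250 + 31329} = \frac{25}{192 \cdot 31579} = \frac{25}{192} \cdot \frac{1}{31579} = \frac{25}{6063168}$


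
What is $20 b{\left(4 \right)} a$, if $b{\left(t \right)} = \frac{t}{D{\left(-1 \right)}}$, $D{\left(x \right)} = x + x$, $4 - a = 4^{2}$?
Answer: $480$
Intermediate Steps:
$a = -12$ ($a = 4 - 4^{2} = 4 - 16 = -12$)
$D{\left(x \right)} = 2 x$
$b{\left(t \right)} = - \frac{t}{2}$ ($b{\left(t \right)} = \frac{t}{2 \left(-1\right)} = \frac{t}{-2} = t \left(- \frac{1}{2}\right) = - \frac{t}{2}$)
$20 b{\left(4 \right)} a = 20 \left(\left(- \frac{1}{2}\right) 4\right) \left(-12\right) = 20 \left(-2\right) \left(-12\right) = \left(-40\right) \left(-12\right) = 480$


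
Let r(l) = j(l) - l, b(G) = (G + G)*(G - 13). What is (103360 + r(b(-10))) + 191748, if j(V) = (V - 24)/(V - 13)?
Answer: 131708092/447 ≈ 2.9465e+5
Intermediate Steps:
b(G) = 2*G*(-13 + G) (b(G) = (2*G)*(-13 + G) = 2*G*(-13 + G))
j(V) = (-24 + V)/(-13 + V)
r(l) = -l + (-24 + l)/(-13 + l) (r(l) = (-24 + l)/(-13 + l) - l = -l + (-24 + l)/(-13 + l))
(103360 + r(b(-10))) + 191748 = (103360 + (-24 + 2*(-10)*(-13 - 10) - 2*(-10)*(-13 - 10)*(-13 + 2*(-10)*(-13 - 10)))/(-13 + 2*(-10)*(-13 - 10))) + 191748 = (103360 + (-24 + 2*(-10)*(-23) - 2*(-10)*(-23)*(-13 + 2*(-10)*(-23)))/(-13 + 2*(-10)*(-23))) + 191748 = (103360 + (-24 + 460 - 1*460*(-13 + 460))/(-13 + 460)) + 191748 = (103360 + (-24 + 460 - 1*460*447)/447) + 191748 = (103360 + (-24 + 460 - 205620)/447) + 191748 = (103360 + (1/447)*(-205184)) + 191748 = (103360 - 205184/447) + 191748 = 45996736/447 + 191748 = 131708092/447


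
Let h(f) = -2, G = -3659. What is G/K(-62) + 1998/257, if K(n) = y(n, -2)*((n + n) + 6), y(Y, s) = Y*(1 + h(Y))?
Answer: 15557731/1880212 ≈ 8.2745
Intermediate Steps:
y(Y, s) = -Y (y(Y, s) = Y*(1 - 2) = Y*(-1) = -Y)
K(n) = -n*(6 + 2*n) (K(n) = (-n)*((n + n) + 6) = (-n)*(2*n + 6) = (-n)*(6 + 2*n) = -n*(6 + 2*n))
G/K(-62) + 1998/257 = -3659*1/(124*(3 - 62)) + 1998/257 = -3659/((-2*(-62)*(-59))) + 1998*(1/257) = -3659/(-7316) + 1998/257 = -3659*(-1/7316) + 1998/257 = 3659/7316 + 1998/257 = 15557731/1880212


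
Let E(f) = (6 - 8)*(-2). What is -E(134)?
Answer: -4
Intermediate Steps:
E(f) = 4 (E(f) = -2*(-2) = 4)
-E(134) = -1*4 = -4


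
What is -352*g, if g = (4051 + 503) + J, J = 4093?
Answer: -3043744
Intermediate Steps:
g = 8647 (g = (4051 + 503) + 4093 = 4554 + 4093 = 8647)
-352*g = -352*8647 = -3043744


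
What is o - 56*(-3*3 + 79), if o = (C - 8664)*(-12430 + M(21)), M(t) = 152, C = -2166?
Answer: 132966820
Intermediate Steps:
o = 132970740 (o = (-2166 - 8664)*(-12430 + 152) = -10830*(-12278) = 132970740)
o - 56*(-3*3 + 79) = 132970740 - 56*(-3*3 + 79) = 132970740 - 56*(-9 + 79) = 132970740 - 56*70 = 132970740 - 3920 = 132966820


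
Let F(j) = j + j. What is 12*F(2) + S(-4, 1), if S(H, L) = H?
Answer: 44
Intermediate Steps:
F(j) = 2*j
12*F(2) + S(-4, 1) = 12*(2*2) - 4 = 12*4 - 4 = 48 - 4 = 44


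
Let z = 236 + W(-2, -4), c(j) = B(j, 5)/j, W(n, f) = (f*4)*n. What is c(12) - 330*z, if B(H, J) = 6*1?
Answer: -176879/2 ≈ -88440.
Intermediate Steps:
B(H, J) = 6
W(n, f) = 4*f*n (W(n, f) = (4*f)*n = 4*f*n)
c(j) = 6/j
z = 268 (z = 236 + 4*(-4)*(-2) = 236 + 32 = 268)
c(12) - 330*z = 6/12 - 330*268 = 6*(1/12) - 88440 = ½ - 88440 = -176879/2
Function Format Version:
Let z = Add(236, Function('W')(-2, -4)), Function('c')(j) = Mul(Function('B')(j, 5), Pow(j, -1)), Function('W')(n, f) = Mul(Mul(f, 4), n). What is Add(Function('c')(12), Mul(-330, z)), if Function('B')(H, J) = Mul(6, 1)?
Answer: Rational(-176879, 2) ≈ -88440.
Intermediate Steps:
Function('B')(H, J) = 6
Function('W')(n, f) = Mul(4, f, n) (Function('W')(n, f) = Mul(Mul(4, f), n) = Mul(4, f, n))
Function('c')(j) = Mul(6, Pow(j, -1))
z = 268 (z = Add(236, Mul(4, -4, -2)) = Add(236, 32) = 268)
Add(Function('c')(12), Mul(-330, z)) = Add(Mul(6, Pow(12, -1)), Mul(-330, 268)) = Add(Mul(6, Rational(1, 12)), -88440) = Add(Rational(1, 2), -88440) = Rational(-176879, 2)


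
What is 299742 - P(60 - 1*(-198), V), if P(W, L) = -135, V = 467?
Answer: 299877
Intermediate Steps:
299742 - P(60 - 1*(-198), V) = 299742 - 1*(-135) = 299742 + 135 = 299877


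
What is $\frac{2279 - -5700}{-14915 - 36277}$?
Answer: $- \frac{101}{648} \approx -0.15586$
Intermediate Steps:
$\frac{2279 - -5700}{-14915 - 36277} = \frac{2279 + 5700}{-51192} = 7979 \left(- \frac{1}{51192}\right) = - \frac{101}{648}$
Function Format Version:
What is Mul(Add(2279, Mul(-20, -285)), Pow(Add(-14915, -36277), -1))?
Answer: Rational(-101, 648) ≈ -0.15586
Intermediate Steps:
Mul(Add(2279, Mul(-20, -285)), Pow(Add(-14915, -36277), -1)) = Mul(Add(2279, 5700), Pow(-51192, -1)) = Mul(7979, Rational(-1, 51192)) = Rational(-101, 648)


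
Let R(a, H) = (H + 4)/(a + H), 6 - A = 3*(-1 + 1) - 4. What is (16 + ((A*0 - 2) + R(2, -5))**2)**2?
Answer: 28561/81 ≈ 352.60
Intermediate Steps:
A = 10 (A = 6 - (3*(-1 + 1) - 4) = 6 - (3*0 - 4) = 6 - (0 - 4) = 6 - 1*(-4) = 6 + 4 = 10)
R(a, H) = (4 + H)/(H + a)
(16 + ((A*0 - 2) + R(2, -5))**2)**2 = (16 + ((10*0 - 2) + (4 - 5)/(-5 + 2))**2)**2 = (16 + ((0 - 2) - 1/(-3))**2)**2 = (16 + (-2 - 1/3*(-1))**2)**2 = (16 + (-2 + 1/3)**2)**2 = (16 + (-5/3)**2)**2 = (16 + 25/9)**2 = (169/9)**2 = 28561/81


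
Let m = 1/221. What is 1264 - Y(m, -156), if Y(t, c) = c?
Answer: 1420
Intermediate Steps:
m = 1/221 ≈ 0.0045249
1264 - Y(m, -156) = 1264 - 1*(-156) = 1264 + 156 = 1420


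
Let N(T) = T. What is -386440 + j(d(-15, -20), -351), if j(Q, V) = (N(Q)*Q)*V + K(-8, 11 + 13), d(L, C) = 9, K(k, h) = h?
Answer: -414847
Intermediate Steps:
j(Q, V) = 24 + V*Q² (j(Q, V) = (Q*Q)*V + (11 + 13) = Q²*V + 24 = V*Q² + 24 = 24 + V*Q²)
-386440 + j(d(-15, -20), -351) = -386440 + (24 - 351*9²) = -386440 + (24 - 351*81) = -386440 + (24 - 28431) = -386440 - 28407 = -414847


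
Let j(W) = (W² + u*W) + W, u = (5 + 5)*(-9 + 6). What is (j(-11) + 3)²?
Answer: 196249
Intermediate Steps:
u = -30 (u = 10*(-3) = -30)
j(W) = W² - 29*W (j(W) = (W² - 30*W) + W = W² - 29*W)
(j(-11) + 3)² = (-11*(-29 - 11) + 3)² = (-11*(-40) + 3)² = (440 + 3)² = 443² = 196249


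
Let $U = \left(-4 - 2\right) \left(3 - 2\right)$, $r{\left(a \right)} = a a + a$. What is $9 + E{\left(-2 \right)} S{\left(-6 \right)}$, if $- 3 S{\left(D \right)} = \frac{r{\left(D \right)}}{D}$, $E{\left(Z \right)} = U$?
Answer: $-1$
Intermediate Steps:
$r{\left(a \right)} = a + a^{2}$ ($r{\left(a \right)} = a^{2} + a = a + a^{2}$)
$U = -6$ ($U = \left(-6\right) 1 = -6$)
$E{\left(Z \right)} = -6$
$S{\left(D \right)} = - \frac{1}{3} - \frac{D}{3}$ ($S{\left(D \right)} = - \frac{D \left(1 + D\right) \frac{1}{D}}{3} = - \frac{1 + D}{3} = - \frac{1}{3} - \frac{D}{3}$)
$9 + E{\left(-2 \right)} S{\left(-6 \right)} = 9 - 6 \left(- \frac{1}{3} - -2\right) = 9 - 6 \left(- \frac{1}{3} + 2\right) = 9 - 10 = -1$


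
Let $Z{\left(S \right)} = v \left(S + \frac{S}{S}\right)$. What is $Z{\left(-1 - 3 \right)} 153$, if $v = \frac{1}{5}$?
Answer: $- \frac{459}{5} \approx -91.8$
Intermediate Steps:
$v = \frac{1}{5} \approx 0.2$
$Z{\left(S \right)} = \frac{1}{5} + \frac{S}{5}$ ($Z{\left(S \right)} = \frac{S + \frac{S}{S}}{5} = \frac{S + 1}{5} = \frac{1 + S}{5} = \frac{1}{5} + \frac{S}{5}$)
$Z{\left(-1 - 3 \right)} 153 = \left(\frac{1}{5} + \frac{-1 - 3}{5}\right) 153 = \left(\frac{1}{5} + \frac{1}{5} \left(-4\right)\right) 153 = \left(\frac{1}{5} - \frac{4}{5}\right) 153 = \left(- \frac{3}{5}\right) 153 = - \frac{459}{5}$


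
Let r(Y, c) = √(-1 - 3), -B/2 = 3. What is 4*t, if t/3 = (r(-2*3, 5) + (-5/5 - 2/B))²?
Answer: -128/3 - 32*I ≈ -42.667 - 32.0*I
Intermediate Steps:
B = -6 (B = -2*3 = -6)
r(Y, c) = 2*I (r(Y, c) = √(-4) = 2*I)
t = 3*(-⅔ + 2*I)² (t = 3*(2*I + (-5/5 - 2/(-6)))² = 3*(2*I + (-5*⅕ - 2*(-⅙)))² = 3*(2*I + (-1 + ⅓))² = 3*(2*I - ⅔)² = 3*(-⅔ + 2*I)² ≈ -10.667 - 8.0*I)
4*t = 4*(-32/3 - 8*I) = -128/3 - 32*I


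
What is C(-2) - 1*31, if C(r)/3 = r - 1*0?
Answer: -37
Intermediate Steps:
C(r) = 3*r (C(r) = 3*(r - 1*0) = 3*(r + 0) = 3*r)
C(-2) - 1*31 = 3*(-2) - 1*31 = -6 - 31 = -37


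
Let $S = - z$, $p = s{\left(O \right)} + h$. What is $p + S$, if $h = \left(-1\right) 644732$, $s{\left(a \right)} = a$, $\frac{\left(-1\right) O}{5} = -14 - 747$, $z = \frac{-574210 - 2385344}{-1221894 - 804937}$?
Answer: $- \frac{1299053671891}{2026831} \approx -6.4093 \cdot 10^{5}$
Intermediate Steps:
$z = \frac{2959554}{2026831}$ ($z = - \frac{2959554}{-2026831} = \left(-2959554\right) \left(- \frac{1}{2026831}\right) = \frac{2959554}{2026831} \approx 1.4602$)
$O = 3805$ ($O = - 5 \left(-14 - 747\right) = \left(-5\right) \left(-761\right) = 3805$)
$h = -644732$
$p = -640927$ ($p = 3805 - 644732 = -640927$)
$S = - \frac{2959554}{2026831}$ ($S = \left(-1\right) \frac{2959554}{2026831} = - \frac{2959554}{2026831} \approx -1.4602$)
$p + S = -640927 - \frac{2959554}{2026831} = - \frac{1299053671891}{2026831}$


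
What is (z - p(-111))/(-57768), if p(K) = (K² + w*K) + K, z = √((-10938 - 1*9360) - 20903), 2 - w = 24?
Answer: 1221/4814 - I*√41201/57768 ≈ 0.25364 - 0.0035137*I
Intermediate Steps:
w = -22 (w = 2 - 1*24 = 2 - 24 = -22)
z = I*√41201 (z = √((-10938 - 9360) - 20903) = √(-20298 - 20903) = √(-41201) = I*√41201 ≈ 202.98*I)
p(K) = K² - 21*K (p(K) = (K² - 22*K) + K = K² - 21*K)
(z - p(-111))/(-57768) = (I*√41201 - (-111)*(-21 - 111))/(-57768) = (I*√41201 - (-111)*(-132))*(-1/57768) = (I*√41201 - 1*14652)*(-1/57768) = (I*√41201 - 14652)*(-1/57768) = (-14652 + I*√41201)*(-1/57768) = 1221/4814 - I*√41201/57768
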